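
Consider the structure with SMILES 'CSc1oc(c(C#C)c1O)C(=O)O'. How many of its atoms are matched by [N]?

0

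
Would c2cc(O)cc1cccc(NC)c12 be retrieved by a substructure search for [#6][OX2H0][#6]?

The pattern [#6][OX2H0][#6] describes an aliphatic oxygen bridging two carbons with no H on the oxygen — an ether.
The closest candidate here is a hydroxyl group (-OH), but the oxygen has H1, not H0 bridging two carbons. No other fragment satisfies the full query, so there is no match.

No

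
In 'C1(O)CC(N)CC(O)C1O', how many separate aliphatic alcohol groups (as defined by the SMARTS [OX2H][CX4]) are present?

3

[OX2H][CX4] is the SMARTS for an aliphatic alcohol: a hydroxyl oxygen bound to an sp3 (X4) carbon.
The molecule carries 3 separate instances of a hydroxyl group (-OH) meeting every constraint; each maps to a distinct set of atoms, giving 3 matches.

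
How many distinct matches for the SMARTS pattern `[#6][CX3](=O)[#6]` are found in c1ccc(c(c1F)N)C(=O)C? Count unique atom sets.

[#6][CX3](=O)[#6] is the SMARTS for a ketone: a carbonyl carbon (no H) flanked by two carbons.
Exactly one fragment in the molecule meets all constraints, giving 1 match.

1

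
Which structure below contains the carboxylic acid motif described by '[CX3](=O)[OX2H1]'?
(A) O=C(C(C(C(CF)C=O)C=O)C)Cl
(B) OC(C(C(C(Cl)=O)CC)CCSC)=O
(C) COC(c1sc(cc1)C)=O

[CX3](=O)[OX2H1] describes an sp2 carbon double-bonded to O and single-bonded to an -OH oxygen (a carboxylic acid).
(A) has an acyl chloride (-C(=O)Cl) but the carbonyl is bonded to Cl, not to an -OH oxygen.
(B) contains a carboxylic acid group (-C(=O)OH), which satisfies every atom and bond constraint.
(C) has a methyl-ester group (-C(=O)OCH3) but the singly-bonded O has no H (OX2H0, not OX2H1).
So the answer is (B).

B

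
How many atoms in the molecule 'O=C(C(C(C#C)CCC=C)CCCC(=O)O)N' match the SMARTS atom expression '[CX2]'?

2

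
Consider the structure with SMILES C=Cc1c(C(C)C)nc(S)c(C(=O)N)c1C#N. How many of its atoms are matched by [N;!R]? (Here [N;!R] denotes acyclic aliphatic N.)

2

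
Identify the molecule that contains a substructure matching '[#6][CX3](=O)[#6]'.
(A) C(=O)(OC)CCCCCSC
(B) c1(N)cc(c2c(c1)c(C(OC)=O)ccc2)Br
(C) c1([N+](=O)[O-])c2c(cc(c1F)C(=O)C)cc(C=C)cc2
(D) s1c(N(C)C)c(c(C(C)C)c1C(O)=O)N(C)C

C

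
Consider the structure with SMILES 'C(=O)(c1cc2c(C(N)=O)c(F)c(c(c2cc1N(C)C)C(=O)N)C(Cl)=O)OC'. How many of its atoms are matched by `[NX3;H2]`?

2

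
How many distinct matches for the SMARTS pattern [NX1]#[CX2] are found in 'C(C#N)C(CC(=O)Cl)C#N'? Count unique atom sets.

[NX1]#[CX2] is the SMARTS for a nitrile: a nitrogen triple-bonded to a two-connected carbon.
The molecule carries 2 separate instances of a nitrile (-C#N) meeting every constraint; each maps to a distinct set of atoms, giving 2 matches.

2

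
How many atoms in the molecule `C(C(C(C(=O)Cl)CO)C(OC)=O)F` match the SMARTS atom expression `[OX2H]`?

1

The query [OX2H] means: aliphatic oxygen with two connections, one of which is H — an -OH oxygen.
Check the 13 heavy atoms by environment: 2× C (H2, X4) → no; 2× C (H1, X4) → no; 1× F (H0, X1) → no; 2× C (H0, X3) → no; 2× O (H0, X1) → no; 1× Cl (H0, X1) → no; 1× O (H0, X2) → no; 1× C (H3, X4) → no; 1× O (H1, X2) → match.
That gives 1 matching atom.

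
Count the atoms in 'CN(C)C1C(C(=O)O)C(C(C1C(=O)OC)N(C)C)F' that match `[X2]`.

The query [X2] means: any atom with exactly two total connections (bonds + H).
Check the 19 heavy atoms by environment: 10× C (X4) → no; 2× C (X3) → no; 2× O (X1) → no; 2× O (X2) → match; 2× N (X3) → no; 1× F (X1) → no.
That gives 2 matching atoms.

2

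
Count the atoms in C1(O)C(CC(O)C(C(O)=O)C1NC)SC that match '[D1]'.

Check the 15 heavy atoms by environment: 6× C (D3) → no; 1× C (D2) → no; 4× O (D1) → match; 1× N (D2) → no; 2× C (D1) → match; 1× S (D2) → no.
Summing the matching environments: 4 + 2 = 6 matching atoms.

6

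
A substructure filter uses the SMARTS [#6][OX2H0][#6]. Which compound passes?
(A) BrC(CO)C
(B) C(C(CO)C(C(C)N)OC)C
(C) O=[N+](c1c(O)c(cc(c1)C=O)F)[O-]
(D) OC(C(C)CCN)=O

B

[#6][OX2H0][#6] describes an aliphatic oxygen bridging two carbons with no H on the oxygen (an ether).
(A) has a hydroxyl group (-OH) but the oxygen has H1, not H0 bridging two carbons.
(B) contains a methoxy ether (-OCH3), which satisfies every atom and bond constraint.
(C) has a hydroxyl group (-OH) but the oxygen has H1, not H0 bridging two carbons.
(D) has a carboxylic acid group (-C(=O)OH) but the -OH oxygen has H1; the =O is OX1, not OX2.
So the answer is (B).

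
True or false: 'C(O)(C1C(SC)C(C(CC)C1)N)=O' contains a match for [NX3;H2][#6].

True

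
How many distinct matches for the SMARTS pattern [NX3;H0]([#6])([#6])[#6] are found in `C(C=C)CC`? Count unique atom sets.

0

[NX3;H0]([#6])([#6])[#6] is the SMARTS for a tertiary amine: a trivalent nitrogen with no H, bonded to three carbons.
No fragment in the molecule satisfies every constraint, giving 0 matches.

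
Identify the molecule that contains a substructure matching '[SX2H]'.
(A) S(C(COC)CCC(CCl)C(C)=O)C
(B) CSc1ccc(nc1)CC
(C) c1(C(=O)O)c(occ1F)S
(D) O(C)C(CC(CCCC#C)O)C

[SX2H] describes an aliphatic sulfur with two connections, one being H (a thiol).
(A) has a methylthio ether (-SCH3) but the sulfur has H0 (bonded to two carbons), not H1.
(B) has a methylthio ether (-SCH3) but the sulfur has H0 (bonded to two carbons), not H1.
(C) contains a thiol (-SH), which satisfies every atom and bond constraint.
(D) has a hydroxyl group (-OH) but it is an -OH, not an -SH.
So the answer is (C).

C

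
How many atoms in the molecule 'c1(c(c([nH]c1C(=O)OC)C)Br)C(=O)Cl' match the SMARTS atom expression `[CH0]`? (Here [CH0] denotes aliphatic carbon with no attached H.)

2

The query [CH0] means: aliphatic carbon with no attached hydrogen.
Check the 14 heavy atoms by environment: 1× n (aromatic, H1) → no; 4× c (aromatic, H0) → no; 2× C (H0) → match; 3× O (H0) → no; 1× Cl (H0) → no; 1× Br (H0) → no; 2× C (H3) → no.
That gives 2 matching atoms.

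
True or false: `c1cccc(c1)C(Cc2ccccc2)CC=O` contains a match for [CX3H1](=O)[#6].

True

The pattern [CX3H1](=O)[#6] describes an sp2 carbon with one H, double-bonded to O and single-bonded to carbon — an aldehyde.
The molecule carries an aldehyde (-CHO), whose atoms satisfy every constraint of the query, so the pattern matches.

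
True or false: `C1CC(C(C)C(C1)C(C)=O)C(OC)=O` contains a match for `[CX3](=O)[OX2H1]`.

False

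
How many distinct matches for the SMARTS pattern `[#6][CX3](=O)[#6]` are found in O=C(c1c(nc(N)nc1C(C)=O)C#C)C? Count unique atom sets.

2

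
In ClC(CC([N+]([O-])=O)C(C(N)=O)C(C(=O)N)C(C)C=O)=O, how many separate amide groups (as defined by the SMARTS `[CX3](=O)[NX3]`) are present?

2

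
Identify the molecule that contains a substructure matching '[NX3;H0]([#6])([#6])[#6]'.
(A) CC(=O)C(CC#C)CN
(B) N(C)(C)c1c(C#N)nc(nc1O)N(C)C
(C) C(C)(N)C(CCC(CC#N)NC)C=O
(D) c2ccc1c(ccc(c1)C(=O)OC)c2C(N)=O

[NX3;H0]([#6])([#6])[#6] describes a trivalent nitrogen with no H, bonded to three carbons (a tertiary amine).
(A) has a primary amino group (-NH2) but the nitrogen has H2, not H0 with three carbons.
(B) contains a dimethylamino group (-N(CH3)2), which satisfies every atom and bond constraint.
(C) has an N-methylamino group (-NHCH3) but the nitrogen still has one H (H1), not H0.
(D) has a primary amide (-C(=O)NH2) but the amide nitrogen has H2 and only one carbon neighbour.
So the answer is (B).

B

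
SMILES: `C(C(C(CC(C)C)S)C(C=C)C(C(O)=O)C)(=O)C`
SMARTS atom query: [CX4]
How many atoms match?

10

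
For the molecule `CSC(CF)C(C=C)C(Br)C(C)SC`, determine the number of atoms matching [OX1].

The query [OX1] means: aliphatic oxygen with one total connection — typically a carbonyl =O or an oxide.
Check the 14 heavy atoms by environment: 8× C (X4) → no; 1× Br (X1) → no; 2× S (X2) → no; 2× C (X3) → no; 1× F (X1) → no.
No environment satisfies the query, so 0 matching atoms.

0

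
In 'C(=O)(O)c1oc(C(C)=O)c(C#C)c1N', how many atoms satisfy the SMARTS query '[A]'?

Check the 14 heavy atoms by environment: 1× o (aromatic) → no; 4× c (aromatic) → no; 5× C → match; 3× O → match; 1× N → match.
Summing the matching environments: 5 + 3 + 1 = 9 matching atoms.

9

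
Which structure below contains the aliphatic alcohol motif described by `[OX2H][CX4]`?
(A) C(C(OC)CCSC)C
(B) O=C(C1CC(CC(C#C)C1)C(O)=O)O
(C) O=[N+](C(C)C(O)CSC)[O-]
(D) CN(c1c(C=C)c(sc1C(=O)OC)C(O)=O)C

C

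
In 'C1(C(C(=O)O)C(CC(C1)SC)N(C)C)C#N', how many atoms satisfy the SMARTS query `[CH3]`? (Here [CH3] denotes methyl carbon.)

Check the 16 heavy atoms by environment: 4× C (H1) → no; 2× C (H2) → no; 2× C (H0) → no; 1× O (H0) → no; 1× O (H1) → no; 2× N (H0) → no; 1× S (H0) → no; 3× C (H3) → match.
That gives 3 matching atoms.

3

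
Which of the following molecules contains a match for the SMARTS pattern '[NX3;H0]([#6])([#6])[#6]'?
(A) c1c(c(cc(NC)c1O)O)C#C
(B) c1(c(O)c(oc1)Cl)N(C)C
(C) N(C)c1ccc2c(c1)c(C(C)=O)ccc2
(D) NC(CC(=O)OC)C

B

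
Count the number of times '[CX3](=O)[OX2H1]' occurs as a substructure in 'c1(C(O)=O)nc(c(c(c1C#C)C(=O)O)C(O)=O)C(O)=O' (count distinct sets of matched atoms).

[CX3](=O)[OX2H1] is the SMARTS for a carboxylic acid: an sp2 carbon double-bonded to O and single-bonded to an -OH oxygen.
The molecule carries 4 separate instances of a carboxylic acid group (-C(=O)OH) meeting every constraint; each maps to a distinct set of atoms, giving 4 matches.

4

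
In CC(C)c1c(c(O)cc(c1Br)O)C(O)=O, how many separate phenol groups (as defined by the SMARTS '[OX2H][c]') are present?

[OX2H][c] is the SMARTS for a phenol: a hydroxyl oxygen attached to an aromatic carbon.
The molecule carries 2 separate instances of a hydroxyl group (-OH) meeting every constraint; each maps to a distinct set of atoms, giving 2 matches.

2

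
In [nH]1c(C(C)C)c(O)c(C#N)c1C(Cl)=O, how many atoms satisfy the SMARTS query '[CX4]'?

The query [CX4] means: C with X4: aliphatic carbon with exactly 4 total connections (bonds + H).
Check the 14 heavy atoms by environment: 1× n (aromatic, X3) → no; 4× c (aromatic, X3) → no; 1× C (X2) → no; 1× N (X1) → no; 3× C (X4) → match; 1× O (X2) → no; 1× C (X3) → no; 1× O (X1) → no; 1× Cl (X1) → no.
That gives 3 matching atoms.

3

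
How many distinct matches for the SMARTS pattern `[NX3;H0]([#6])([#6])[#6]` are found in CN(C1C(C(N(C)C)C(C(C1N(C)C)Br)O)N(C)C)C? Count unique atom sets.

4

[NX3;H0]([#6])([#6])[#6] is the SMARTS for a tertiary amine: a trivalent nitrogen with no H, bonded to three carbons.
The molecule carries 4 separate instances of a dimethylamino group (-N(CH3)2) meeting every constraint; each maps to a distinct set of atoms, giving 4 matches.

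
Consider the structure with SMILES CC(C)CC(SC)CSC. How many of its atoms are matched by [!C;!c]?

The query [!C;!c] means: neither aliphatic nor aromatic carbon — same as [!#6].
Check the 10 heavy atoms by environment: 8× C → no; 2× S → match.
That gives 2 matching atoms.

2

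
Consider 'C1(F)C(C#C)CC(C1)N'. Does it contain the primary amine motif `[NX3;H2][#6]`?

Yes

The pattern [NX3;H2][#6] describes a trivalent nitrogen with two H attached to carbon — a primary amine.
The molecule carries a primary amino group (-NH2), whose atoms satisfy every constraint of the query, so the pattern matches.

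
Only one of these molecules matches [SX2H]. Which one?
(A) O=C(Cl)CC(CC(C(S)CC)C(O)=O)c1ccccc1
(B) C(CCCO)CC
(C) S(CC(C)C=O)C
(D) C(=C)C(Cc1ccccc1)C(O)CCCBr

A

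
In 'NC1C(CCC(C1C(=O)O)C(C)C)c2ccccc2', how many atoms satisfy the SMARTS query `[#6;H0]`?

2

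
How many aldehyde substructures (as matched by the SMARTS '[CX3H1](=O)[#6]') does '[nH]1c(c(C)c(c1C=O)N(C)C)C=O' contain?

2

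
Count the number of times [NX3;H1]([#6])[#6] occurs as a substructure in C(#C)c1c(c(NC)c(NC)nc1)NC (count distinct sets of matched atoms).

3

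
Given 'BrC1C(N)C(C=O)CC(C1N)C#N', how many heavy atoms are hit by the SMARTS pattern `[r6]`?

The query [r6] means: r6 matches atoms in a six-membered ring.
Check the 13 heavy atoms by environment: 6× C (in 6-ring) → match; 3× N (acyclic) → no; 1× Br (acyclic) → no; 2× C (acyclic) → no; 1× O (acyclic) → no.
That gives 6 matching atoms.

6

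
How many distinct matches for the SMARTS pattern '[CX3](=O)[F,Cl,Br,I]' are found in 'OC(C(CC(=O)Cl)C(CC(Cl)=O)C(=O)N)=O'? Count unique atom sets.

2

[CX3](=O)[F,Cl,Br,I] is the SMARTS for an acyl halide: a carbonyl carbon bonded to a halogen.
The molecule carries 2 separate instances of an acyl chloride (-C(=O)Cl) meeting every constraint; each maps to a distinct set of atoms, giving 2 matches.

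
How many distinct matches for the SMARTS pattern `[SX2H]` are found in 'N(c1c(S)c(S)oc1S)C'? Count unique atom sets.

[SX2H] is the SMARTS for a thiol: an aliphatic sulfur with two connections, one being H.
The molecule carries 3 separate instances of a thiol (-SH) meeting every constraint; each maps to a distinct set of atoms, giving 3 matches.

3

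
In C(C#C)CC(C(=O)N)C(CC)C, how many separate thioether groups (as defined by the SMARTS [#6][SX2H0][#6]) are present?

[#6][SX2H0][#6] is the SMARTS for a thioether: an aliphatic sulfur bridging two carbons with no H on the sulfur.
No fragment in the molecule satisfies every constraint, giving 0 matches.

0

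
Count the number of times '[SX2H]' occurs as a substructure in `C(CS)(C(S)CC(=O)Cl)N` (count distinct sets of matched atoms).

2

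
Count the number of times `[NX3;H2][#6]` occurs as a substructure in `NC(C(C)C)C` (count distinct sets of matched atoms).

1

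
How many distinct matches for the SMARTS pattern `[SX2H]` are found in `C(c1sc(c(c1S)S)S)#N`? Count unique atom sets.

3

[SX2H] is the SMARTS for a thiol: an aliphatic sulfur with two connections, one being H.
The molecule carries 3 separate instances of a thiol (-SH) meeting every constraint; each maps to a distinct set of atoms, giving 3 matches.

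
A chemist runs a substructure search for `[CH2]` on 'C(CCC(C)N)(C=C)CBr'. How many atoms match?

The query [CH2] means: aliphatic carbon with exactly two hydrogens.
Check the 10 heavy atoms by environment: 1× C (H3) → no; 3× C (H1) → no; 4× C (H2) → match; 1× Br (H0) → no; 1× N (H2) → no.
That gives 4 matching atoms.

4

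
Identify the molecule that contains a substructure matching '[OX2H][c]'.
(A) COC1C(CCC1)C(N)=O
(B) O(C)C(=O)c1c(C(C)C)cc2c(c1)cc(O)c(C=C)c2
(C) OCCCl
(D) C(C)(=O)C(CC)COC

B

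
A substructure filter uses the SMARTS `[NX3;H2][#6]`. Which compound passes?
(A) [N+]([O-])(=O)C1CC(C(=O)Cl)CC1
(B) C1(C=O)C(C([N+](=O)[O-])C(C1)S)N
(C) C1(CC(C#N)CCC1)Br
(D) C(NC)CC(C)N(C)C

[NX3;H2][#6] describes a trivalent nitrogen with two H attached to carbon (a primary amine).
(A) has a nitro group (-[N+](=O)[O-]) but the nitrogen is [N+] with no H, not NX3H2.
(B) contains a primary amino group (-NH2), which satisfies every atom and bond constraint.
(C) has a nitrile (-C#N) but the nitrogen is NX1 (triple-bonded), not NX3 with two H.
(D) has an N-methylamino group (-NHCH3) but the nitrogen bears two carbons and only one H (H1), not H2.
So the answer is (B).

B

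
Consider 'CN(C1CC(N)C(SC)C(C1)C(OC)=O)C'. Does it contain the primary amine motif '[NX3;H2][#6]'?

Yes

The pattern [NX3;H2][#6] describes a trivalent nitrogen with two H attached to carbon — a primary amine.
The molecule carries a primary amino group (-NH2), whose atoms satisfy every constraint of the query, so the pattern matches.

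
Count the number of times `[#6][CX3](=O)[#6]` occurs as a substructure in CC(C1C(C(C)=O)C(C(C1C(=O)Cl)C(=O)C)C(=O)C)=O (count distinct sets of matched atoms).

[#6][CX3](=O)[#6] is the SMARTS for a ketone: a carbonyl carbon (no H) flanked by two carbons.
The molecule carries 4 separate instances of an acetyl/ketone group (-C(=O)CH3) meeting every constraint; each maps to a distinct set of atoms, giving 4 matches.

4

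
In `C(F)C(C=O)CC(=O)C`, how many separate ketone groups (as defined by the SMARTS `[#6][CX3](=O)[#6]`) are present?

1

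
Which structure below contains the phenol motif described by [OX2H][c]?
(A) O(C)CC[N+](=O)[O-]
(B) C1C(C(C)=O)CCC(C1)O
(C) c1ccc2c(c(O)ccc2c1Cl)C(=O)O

[OX2H][c] describes a hydroxyl oxygen attached to an aromatic carbon (a phenol).
(A) has a methoxy ether (-OCH3) but the oxygen has H0, not H1.
(B) has a hydroxyl group (-OH) but the -OH is on an aliphatic carbon, not an aromatic c.
(C) contains a hydroxyl group (-OH), which satisfies every atom and bond constraint.
So the answer is (C).

C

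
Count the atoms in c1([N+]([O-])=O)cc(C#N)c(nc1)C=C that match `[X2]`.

The query [X2] means: any atom with exactly two total connections (bonds + H).
Check the 13 heavy atoms by environment: 1× n (aromatic, X2) → match; 5× c (aromatic, X3) → no; 1× N (charge +1, X3) → no; 1× O (charge -1, X1) → no; 1× O (X1) → no; 1× C (X2) → match; 1× N (X1) → no; 2× C (X3) → no.
Summing the matching environments: 1 + 1 = 2 matching atoms.

2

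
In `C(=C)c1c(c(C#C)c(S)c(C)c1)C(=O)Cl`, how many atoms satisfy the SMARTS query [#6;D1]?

3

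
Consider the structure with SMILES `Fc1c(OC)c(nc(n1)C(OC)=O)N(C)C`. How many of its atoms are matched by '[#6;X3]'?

5

Check the 16 heavy atoms by environment: 2× n (aromatic, X2) → no; 4× c (aromatic, X3) → match; 1× N (X3) → no; 4× C (X4) → no; 1× F (X1) → no; 1× C (X3) → match; 1× O (X1) → no; 2× O (X2) → no.
Summing the matching environments: 4 + 1 = 5 matching atoms.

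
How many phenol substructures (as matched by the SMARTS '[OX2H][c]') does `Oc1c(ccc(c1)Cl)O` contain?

2

[OX2H][c] is the SMARTS for a phenol: a hydroxyl oxygen attached to an aromatic carbon.
The molecule carries 2 separate instances of a hydroxyl group (-OH) meeting every constraint; each maps to a distinct set of atoms, giving 2 matches.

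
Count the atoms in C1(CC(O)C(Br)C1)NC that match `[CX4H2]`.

2

The query [CX4H2] means: sp3 carbon (X4) with exactly two hydrogens.
Check the 9 heavy atoms by environment: 2× C (H2, X4) → match; 3× C (H1, X4) → no; 1× Br (H0, X1) → no; 1× N (H1, X3) → no; 1× C (H3, X4) → no; 1× O (H1, X2) → no.
That gives 2 matching atoms.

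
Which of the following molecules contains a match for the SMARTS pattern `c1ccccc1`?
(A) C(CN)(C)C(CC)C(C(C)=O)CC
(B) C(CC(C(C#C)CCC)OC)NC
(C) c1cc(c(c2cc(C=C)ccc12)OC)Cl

c1ccccc1 describes six aromatic carbons in a ring (a benzene ring).
(A) has a methyl group (-CH3) but no six-membered all-carbon aromatic ring is present.
(B) has a methyl group (-CH3) but no six-membered all-carbon aromatic ring is present.
(C) contains the required atom environment, so the pattern matches.
So the answer is (C).

C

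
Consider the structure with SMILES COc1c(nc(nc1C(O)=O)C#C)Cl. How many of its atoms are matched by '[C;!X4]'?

3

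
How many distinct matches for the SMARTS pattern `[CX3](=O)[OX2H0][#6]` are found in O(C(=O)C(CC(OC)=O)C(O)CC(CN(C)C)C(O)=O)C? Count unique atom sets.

2

[CX3](=O)[OX2H0][#6] is the SMARTS for an ester: a carbonyl carbon bonded to an oxygen that is itself bonded to carbon (no H on that O).
The molecule carries 2 separate instances of a methyl-ester group (-C(=O)OCH3) meeting every constraint; each maps to a distinct set of atoms, giving 2 matches.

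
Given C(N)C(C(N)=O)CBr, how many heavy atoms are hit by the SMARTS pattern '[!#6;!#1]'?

4

The query [!#6;!#1] means: not carbon and not hydrogen — any heteroatom.
Check the 8 heavy atoms by environment: 4× C → no; 2× N → match; 1× Br → match; 1× O → match.
Summing the matching environments: 2 + 1 + 1 = 4 matching atoms.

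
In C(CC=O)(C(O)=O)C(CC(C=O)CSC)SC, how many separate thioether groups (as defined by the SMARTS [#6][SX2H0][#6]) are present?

2

[#6][SX2H0][#6] is the SMARTS for a thioether: an aliphatic sulfur bridging two carbons with no H on the sulfur.
The molecule carries 2 separate instances of a methylthio ether (-SCH3) meeting every constraint; each maps to a distinct set of atoms, giving 2 matches.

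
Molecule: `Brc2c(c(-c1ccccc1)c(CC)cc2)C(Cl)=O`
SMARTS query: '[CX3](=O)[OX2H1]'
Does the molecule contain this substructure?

No

The pattern [CX3](=O)[OX2H1] describes an sp2 carbon double-bonded to O and single-bonded to an -OH oxygen — a carboxylic acid.
The closest candidate here is an acyl chloride (-C(=O)Cl), but the carbonyl is bonded to Cl, not to an -OH oxygen. No other fragment satisfies the full query, so there is no match.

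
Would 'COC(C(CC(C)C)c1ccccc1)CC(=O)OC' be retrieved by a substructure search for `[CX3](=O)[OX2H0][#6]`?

Yes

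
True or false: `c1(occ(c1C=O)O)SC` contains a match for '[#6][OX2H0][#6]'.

The pattern [#6][OX2H0][#6] describes an aliphatic oxygen bridging two carbons with no H on the oxygen — an ether.
The closest candidate here is a hydroxyl group (-OH), but the oxygen has H1, not H0 bridging two carbons. No other fragment satisfies the full query, so there is no match.

False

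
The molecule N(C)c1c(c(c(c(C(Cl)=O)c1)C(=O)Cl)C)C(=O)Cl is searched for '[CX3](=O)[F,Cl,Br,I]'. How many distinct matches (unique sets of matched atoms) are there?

3

[CX3](=O)[F,Cl,Br,I] is the SMARTS for an acyl halide: a carbonyl carbon bonded to a halogen.
The molecule carries 3 separate instances of an acyl chloride (-C(=O)Cl) meeting every constraint; each maps to a distinct set of atoms, giving 3 matches.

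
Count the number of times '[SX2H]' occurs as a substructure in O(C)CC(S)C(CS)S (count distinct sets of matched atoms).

[SX2H] is the SMARTS for a thiol: an aliphatic sulfur with two connections, one being H.
The molecule carries 3 separate instances of a thiol (-SH) meeting every constraint; each maps to a distinct set of atoms, giving 3 matches.

3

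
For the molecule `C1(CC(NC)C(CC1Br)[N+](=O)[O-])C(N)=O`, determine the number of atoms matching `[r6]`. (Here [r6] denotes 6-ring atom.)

6

Check the 15 heavy atoms by environment: 6× C (in 6-ring) → match; 1× N (charge +1, acyclic) → no; 1× O (charge -1, acyclic) → no; 2× O (acyclic) → no; 2× C (acyclic) → no; 2× N (acyclic) → no; 1× Br (acyclic) → no.
That gives 6 matching atoms.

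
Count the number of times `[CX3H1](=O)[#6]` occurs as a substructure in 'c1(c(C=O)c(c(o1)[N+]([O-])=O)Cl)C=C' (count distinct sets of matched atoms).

[CX3H1](=O)[#6] is the SMARTS for an aldehyde: an sp2 carbon with one H, double-bonded to O and single-bonded to carbon.
Exactly one fragment in the molecule meets all constraints, giving 1 match.

1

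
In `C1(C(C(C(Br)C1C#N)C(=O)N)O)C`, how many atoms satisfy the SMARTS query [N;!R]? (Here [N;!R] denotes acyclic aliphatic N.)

2

The query [N;!R] means: aliphatic nitrogen not in a ring.
Check the 13 heavy atoms by environment: 5× C (in 5-ring) → no; 1× Br (acyclic) → no; 3× C (acyclic) → no; 2× N (acyclic) → match; 2× O (acyclic) → no.
That gives 2 matching atoms.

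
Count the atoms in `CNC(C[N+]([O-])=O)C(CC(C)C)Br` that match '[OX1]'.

2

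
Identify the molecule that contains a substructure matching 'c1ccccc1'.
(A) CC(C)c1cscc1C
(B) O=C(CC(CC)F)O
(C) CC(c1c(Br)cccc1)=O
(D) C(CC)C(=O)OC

c1ccccc1 describes six aromatic carbons in a ring (a benzene ring).
(A) has a methyl group (-CH3) but no six-membered all-carbon aromatic ring is present.
(B) has a methyl group (-CH3) but no six-membered all-carbon aromatic ring is present.
(C) contains the required atom environment, so the pattern matches.
(D) has a methyl group (-CH3) but no six-membered all-carbon aromatic ring is present.
So the answer is (C).

C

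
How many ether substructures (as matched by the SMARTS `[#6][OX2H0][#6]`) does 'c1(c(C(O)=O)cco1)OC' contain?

[#6][OX2H0][#6] is the SMARTS for an ether: an aliphatic oxygen bridging two carbons with no H on the oxygen.
Exactly one fragment in the molecule meets all constraints, giving 1 match.

1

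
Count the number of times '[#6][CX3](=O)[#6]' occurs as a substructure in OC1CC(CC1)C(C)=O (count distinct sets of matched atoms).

[#6][CX3](=O)[#6] is the SMARTS for a ketone: a carbonyl carbon (no H) flanked by two carbons.
Exactly one fragment in the molecule meets all constraints, giving 1 match.

1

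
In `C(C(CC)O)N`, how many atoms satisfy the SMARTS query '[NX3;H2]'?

1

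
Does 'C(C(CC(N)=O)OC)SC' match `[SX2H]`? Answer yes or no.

No

The pattern [SX2H] describes an aliphatic sulfur with two connections, one being H — a thiol.
The closest candidate here is a methylthio ether (-SCH3), but the sulfur has H0 (bonded to two carbons), not H1. No other fragment satisfies the full query, so there is no match.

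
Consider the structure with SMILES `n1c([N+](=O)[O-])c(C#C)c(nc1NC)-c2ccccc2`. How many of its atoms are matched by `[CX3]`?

0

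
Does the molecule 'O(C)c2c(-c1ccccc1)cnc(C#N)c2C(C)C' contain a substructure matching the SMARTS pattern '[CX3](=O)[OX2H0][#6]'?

The pattern [CX3](=O)[OX2H0][#6] describes a carbonyl carbon bonded to an oxygen that is itself bonded to carbon (no H on that O) — an ester.
The closest candidate here is a methoxy ether (-OCH3), but the ether oxygen is not adjacent to a C=O carbon. No other fragment satisfies the full query, so there is no match.

No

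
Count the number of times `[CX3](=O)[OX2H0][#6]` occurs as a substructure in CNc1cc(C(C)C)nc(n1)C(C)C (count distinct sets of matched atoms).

[CX3](=O)[OX2H0][#6] is the SMARTS for an ester: a carbonyl carbon bonded to an oxygen that is itself bonded to carbon (no H on that O).
No fragment in the molecule satisfies every constraint, giving 0 matches.

0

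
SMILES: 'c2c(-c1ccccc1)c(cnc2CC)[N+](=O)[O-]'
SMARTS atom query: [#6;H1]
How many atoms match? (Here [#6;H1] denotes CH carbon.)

7

The query [#6;H1] means: any carbon bearing exactly one hydrogen.
Check the 17 heavy atoms by environment: 1× n (aromatic, H0) → no; 7× c (aromatic, H1) → match; 4× c (aromatic, H0) → no; 1× N (charge +1, H0) → no; 1× O (charge -1, H0) → no; 1× O (H0) → no; 1× C (H2) → no; 1× C (H3) → no.
That gives 7 matching atoms.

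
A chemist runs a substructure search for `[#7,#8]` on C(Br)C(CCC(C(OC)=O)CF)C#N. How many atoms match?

3

Check the 14 heavy atoms by environment: 9× C → no; 1× N → match; 1× F → no; 2× O → match; 1× Br → no.
Summing the matching environments: 1 + 2 = 3 matching atoms.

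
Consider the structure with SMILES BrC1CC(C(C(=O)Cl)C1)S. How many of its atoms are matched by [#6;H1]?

3

The query [#6;H1] means: any carbon bearing exactly one hydrogen.
Check the 10 heavy atoms by environment: 2× C (H2) → no; 3× C (H1) → match; 1× Br (H0) → no; 1× C (H0) → no; 1× O (H0) → no; 1× Cl (H0) → no; 1× S (H1) → no.
That gives 3 matching atoms.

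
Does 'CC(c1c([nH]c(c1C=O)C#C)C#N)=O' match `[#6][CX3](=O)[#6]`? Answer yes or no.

Yes

The pattern [#6][CX3](=O)[#6] describes a carbonyl carbon (no H) flanked by two carbons — a ketone.
The molecule carries an acetyl/ketone group (-C(=O)CH3), whose atoms satisfy every constraint of the query, so the pattern matches.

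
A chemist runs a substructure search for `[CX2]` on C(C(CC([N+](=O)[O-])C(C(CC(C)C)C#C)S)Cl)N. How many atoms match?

The query [CX2] means: C with X2: aliphatic carbon with exactly 2 total connections.
Check the 18 heavy atoms by environment: 10× C (X4) → no; 1× Cl (X1) → no; 2× C (X2) → match; 1× N (X3) → no; 1× S (X2) → no; 1× N (charge +1, X3) → no; 1× O (charge -1, X1) → no; 1× O (X1) → no.
That gives 2 matching atoms.

2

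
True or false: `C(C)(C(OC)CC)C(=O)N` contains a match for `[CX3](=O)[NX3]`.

The pattern [CX3](=O)[NX3] describes a carbonyl carbon bonded to a trivalent nitrogen — an amide.
The molecule carries a primary amide (-C(=O)NH2), whose atoms satisfy every constraint of the query, so the pattern matches.

True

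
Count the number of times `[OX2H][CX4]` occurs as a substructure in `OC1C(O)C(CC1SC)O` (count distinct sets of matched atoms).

3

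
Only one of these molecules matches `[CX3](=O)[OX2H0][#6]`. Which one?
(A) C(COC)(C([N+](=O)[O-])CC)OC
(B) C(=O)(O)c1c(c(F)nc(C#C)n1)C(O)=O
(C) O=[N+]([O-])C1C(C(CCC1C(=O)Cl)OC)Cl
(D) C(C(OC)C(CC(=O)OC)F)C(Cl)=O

[CX3](=O)[OX2H0][#6] describes a carbonyl carbon bonded to an oxygen that is itself bonded to carbon (no H on that O) (an ester).
(A) has a methoxy ether (-OCH3) but the ether oxygen is not adjacent to a C=O carbon.
(B) has a carboxylic acid group (-C(=O)OH) but the singly-bonded O carries H (OX2H1, not H0).
(C) has a methoxy ether (-OCH3) but the ether oxygen is not adjacent to a C=O carbon.
(D) contains a methyl-ester group (-C(=O)OCH3), which satisfies every atom and bond constraint.
So the answer is (D).

D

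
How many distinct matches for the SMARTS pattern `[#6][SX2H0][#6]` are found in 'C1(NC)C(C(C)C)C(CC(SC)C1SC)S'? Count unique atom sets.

[#6][SX2H0][#6] is the SMARTS for a thioether: an aliphatic sulfur bridging two carbons with no H on the sulfur.
The molecule carries 2 separate instances of a methylthio ether (-SCH3) meeting every constraint; each maps to a distinct set of atoms, giving 2 matches.

2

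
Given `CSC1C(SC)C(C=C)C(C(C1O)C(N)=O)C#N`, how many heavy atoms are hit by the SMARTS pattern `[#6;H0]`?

2

The query [#6;H0] means: any carbon with no attached hydrogen.
Check the 18 heavy atoms by environment: 7× C (H1) → no; 1× O (H1) → no; 2× S (H0) → no; 2× C (H3) → no; 2× C (H0) → match; 1× O (H0) → no; 1× N (H2) → no; 1× C (H2) → no; 1× N (H0) → no.
That gives 2 matching atoms.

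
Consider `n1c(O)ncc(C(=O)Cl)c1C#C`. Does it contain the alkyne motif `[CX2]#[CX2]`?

Yes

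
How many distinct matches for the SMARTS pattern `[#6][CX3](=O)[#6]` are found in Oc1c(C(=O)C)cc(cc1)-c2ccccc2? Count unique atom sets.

1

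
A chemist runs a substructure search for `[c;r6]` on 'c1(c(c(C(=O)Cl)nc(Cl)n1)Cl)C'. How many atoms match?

The query [c;r6] means: aromatic carbon that belongs to a six-membered ring.
Check the 12 heavy atoms by environment: 2× n (aromatic, in 6-ring) → no; 4× c (aromatic, in 6-ring) → match; 2× C (acyclic) → no; 1× O (acyclic) → no; 3× Cl (acyclic) → no.
That gives 4 matching atoms.

4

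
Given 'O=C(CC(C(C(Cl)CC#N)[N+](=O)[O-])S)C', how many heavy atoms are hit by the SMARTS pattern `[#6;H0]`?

2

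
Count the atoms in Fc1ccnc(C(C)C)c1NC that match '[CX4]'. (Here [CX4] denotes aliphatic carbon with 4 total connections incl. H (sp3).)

4

The query [CX4] means: C with X4: aliphatic carbon with exactly 4 total connections (bonds + H).
Check the 12 heavy atoms by environment: 1× n (aromatic, X2) → no; 5× c (aromatic, X3) → no; 4× C (X4) → match; 1× F (X1) → no; 1× N (X3) → no.
That gives 4 matching atoms.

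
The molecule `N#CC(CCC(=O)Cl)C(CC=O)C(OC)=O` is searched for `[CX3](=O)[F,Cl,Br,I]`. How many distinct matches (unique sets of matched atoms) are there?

[CX3](=O)[F,Cl,Br,I] is the SMARTS for an acyl halide: a carbonyl carbon bonded to a halogen.
Exactly one fragment in the molecule meets all constraints, giving 1 match.

1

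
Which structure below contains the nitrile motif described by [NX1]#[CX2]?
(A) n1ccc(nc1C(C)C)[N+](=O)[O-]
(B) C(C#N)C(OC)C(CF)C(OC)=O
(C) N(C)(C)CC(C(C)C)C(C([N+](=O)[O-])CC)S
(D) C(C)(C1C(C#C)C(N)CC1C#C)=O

B

[NX1]#[CX2] describes a nitrogen triple-bonded to a two-connected carbon (a nitrile).
(A) has a nitro group (-[N+](=O)[O-]) but there is no C#N triple bond.
(B) contains a nitrile (-C#N), which satisfies every atom and bond constraint.
(C) has a nitro group (-[N+](=O)[O-]) but there is no C#N triple bond.
(D) has a primary amino group (-NH2) but the nitrogen is NX3 (three connections), not NX1 triple-bonded.
So the answer is (B).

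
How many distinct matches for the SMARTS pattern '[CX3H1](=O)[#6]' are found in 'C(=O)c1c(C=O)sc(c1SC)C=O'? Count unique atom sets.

3

[CX3H1](=O)[#6] is the SMARTS for an aldehyde: an sp2 carbon with one H, double-bonded to O and single-bonded to carbon.
The molecule carries 3 separate instances of an aldehyde (-CHO) meeting every constraint; each maps to a distinct set of atoms, giving 3 matches.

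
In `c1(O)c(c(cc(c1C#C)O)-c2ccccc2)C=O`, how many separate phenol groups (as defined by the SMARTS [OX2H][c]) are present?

2

[OX2H][c] is the SMARTS for a phenol: a hydroxyl oxygen attached to an aromatic carbon.
The molecule carries 2 separate instances of a hydroxyl group (-OH) meeting every constraint; each maps to a distinct set of atoms, giving 2 matches.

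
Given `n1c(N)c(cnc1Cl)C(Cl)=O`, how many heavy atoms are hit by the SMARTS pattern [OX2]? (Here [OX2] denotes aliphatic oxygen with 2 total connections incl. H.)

The query [OX2] means: aliphatic oxygen with two total connections — ether, hydroxyl, or ester single-bond O.
Check the 11 heavy atoms by environment: 2× n (aromatic, X2) → no; 4× c (aromatic, X3) → no; 1× N (X3) → no; 2× Cl (X1) → no; 1× C (X3) → no; 1× O (X1) → no.
No environment satisfies the query, so 0 matching atoms.

0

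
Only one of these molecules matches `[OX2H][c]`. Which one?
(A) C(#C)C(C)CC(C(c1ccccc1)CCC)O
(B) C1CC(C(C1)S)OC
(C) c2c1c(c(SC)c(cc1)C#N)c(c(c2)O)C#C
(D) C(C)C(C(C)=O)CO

[OX2H][c] describes a hydroxyl oxygen attached to an aromatic carbon (a phenol).
(A) has a hydroxyl group (-OH) but the -OH is on an aliphatic carbon, not an aromatic c.
(B) has a methoxy ether (-OCH3) but the oxygen has H0, not H1.
(C) contains a hydroxyl group (-OH), which satisfies every atom and bond constraint.
(D) has a hydroxyl group (-OH) but the -OH is on an aliphatic carbon, not an aromatic c.
So the answer is (C).

C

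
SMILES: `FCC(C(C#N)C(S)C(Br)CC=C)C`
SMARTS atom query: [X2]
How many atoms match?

2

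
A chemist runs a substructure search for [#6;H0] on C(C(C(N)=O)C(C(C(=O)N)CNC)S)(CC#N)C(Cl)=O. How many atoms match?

The query [#6;H0] means: any carbon with no attached hydrogen.
Check the 20 heavy atoms by environment: 2× C (H2) → no; 4× C (H1) → no; 4× C (H0) → match; 3× O (H0) → no; 1× Cl (H0) → no; 2× N (H2) → no; 1× N (H0) → no; 1× N (H1) → no; 1× C (H3) → no; 1× S (H1) → no.
That gives 4 matching atoms.

4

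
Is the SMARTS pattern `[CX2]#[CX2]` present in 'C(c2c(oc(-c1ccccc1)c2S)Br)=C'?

No

The pattern [CX2]#[CX2] describes a carbon-carbon triple bond — an alkyne.
The closest candidate here is a vinyl group (-CH=CH2), but the C=C is a double bond; both carbons are CX3, not CX2. No other fragment satisfies the full query, so there is no match.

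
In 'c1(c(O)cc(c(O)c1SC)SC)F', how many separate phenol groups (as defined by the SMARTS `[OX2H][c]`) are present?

2

[OX2H][c] is the SMARTS for a phenol: a hydroxyl oxygen attached to an aromatic carbon.
The molecule carries 2 separate instances of a hydroxyl group (-OH) meeting every constraint; each maps to a distinct set of atoms, giving 2 matches.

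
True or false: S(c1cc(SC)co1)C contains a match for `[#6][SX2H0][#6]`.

True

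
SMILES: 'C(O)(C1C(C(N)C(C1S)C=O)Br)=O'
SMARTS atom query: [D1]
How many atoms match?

6

Check the 13 heavy atoms by environment: 6× C (D3) → no; 3× O (D1) → match; 1× N (D1) → match; 1× S (D1) → match; 1× Br (D1) → match; 1× C (D2) → no.
Summing the matching environments: 3 + 1 + 1 + 1 = 6 matching atoms.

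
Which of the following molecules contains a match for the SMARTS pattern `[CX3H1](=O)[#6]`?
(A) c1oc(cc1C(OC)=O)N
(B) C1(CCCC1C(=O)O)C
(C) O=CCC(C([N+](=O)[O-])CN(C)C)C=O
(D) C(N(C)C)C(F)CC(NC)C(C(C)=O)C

C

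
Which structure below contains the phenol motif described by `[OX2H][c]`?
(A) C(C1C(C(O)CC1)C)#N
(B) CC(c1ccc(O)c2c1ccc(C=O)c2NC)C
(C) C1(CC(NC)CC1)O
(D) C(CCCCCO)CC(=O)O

[OX2H][c] describes a hydroxyl oxygen attached to an aromatic carbon (a phenol).
(A) has a hydroxyl group (-OH) but the -OH is on an aliphatic carbon, not an aromatic c.
(B) contains a hydroxyl group (-OH), which satisfies every atom and bond constraint.
(C) has a hydroxyl group (-OH) but the -OH is on an aliphatic carbon, not an aromatic c.
(D) has a hydroxyl group (-OH) but the -OH is on an aliphatic carbon, not an aromatic c.
So the answer is (B).

B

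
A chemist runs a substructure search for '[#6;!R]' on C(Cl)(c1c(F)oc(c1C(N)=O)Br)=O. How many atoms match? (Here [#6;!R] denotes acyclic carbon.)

The query [#6;!R] means: carbon not in any ring.
Check the 13 heavy atoms by environment: 1× o (aromatic, in 5-ring) → no; 4× c (aromatic, in 5-ring) → no; 1× Br (acyclic) → no; 1× F (acyclic) → no; 2× C (acyclic) → match; 2× O (acyclic) → no; 1× N (acyclic) → no; 1× Cl (acyclic) → no.
That gives 2 matching atoms.

2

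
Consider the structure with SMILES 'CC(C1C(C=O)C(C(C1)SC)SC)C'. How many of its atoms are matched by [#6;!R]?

The query [#6;!R] means: carbon not in any ring.
Check the 14 heavy atoms by environment: 5× C (in 5-ring) → no; 2× S (acyclic) → no; 6× C (acyclic) → match; 1× O (acyclic) → no.
That gives 6 matching atoms.

6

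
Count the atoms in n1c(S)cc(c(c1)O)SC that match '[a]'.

Check the 10 heavy atoms by environment: 1× n (aromatic) → match; 5× c (aromatic) → match; 1× O → no; 2× S → no; 1× C → no.
Summing the matching environments: 1 + 5 = 6 matching atoms.

6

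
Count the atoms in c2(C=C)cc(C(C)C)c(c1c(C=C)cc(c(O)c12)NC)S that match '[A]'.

The query [A] means: A matches any aliphatic (non-aromatic) heavy atom.
Check the 21 heavy atoms by environment: 10× c (aromatic) → no; 1× O → match; 8× C → match; 1× N → match; 1× S → match.
Summing the matching environments: 1 + 8 + 1 + 1 = 11 matching atoms.

11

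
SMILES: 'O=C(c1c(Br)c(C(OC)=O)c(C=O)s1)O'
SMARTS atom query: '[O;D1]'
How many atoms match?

Check the 15 heavy atoms by environment: 1× s (aromatic, D2) → no; 4× c (aromatic, D3) → no; 1× C (D2) → no; 4× O (D1) → match; 1× Br (D1) → no; 2× C (D3) → no; 1× O (D2) → no; 1× C (D1) → no.
That gives 4 matching atoms.

4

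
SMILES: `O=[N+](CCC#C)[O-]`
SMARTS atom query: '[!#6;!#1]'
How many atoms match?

The query [!#6;!#1] means: not carbon and not hydrogen — any heteroatom.
Check the 7 heavy atoms by environment: 4× C → no; 1× N (charge +1) → match; 1× O (charge -1) → match; 1× O → match.
Summing the matching environments: 1 + 1 + 1 = 3 matching atoms.

3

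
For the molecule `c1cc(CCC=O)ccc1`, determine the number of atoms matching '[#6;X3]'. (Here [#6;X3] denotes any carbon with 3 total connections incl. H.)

7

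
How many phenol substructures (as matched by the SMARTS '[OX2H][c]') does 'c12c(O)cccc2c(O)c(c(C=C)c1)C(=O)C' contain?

2

[OX2H][c] is the SMARTS for a phenol: a hydroxyl oxygen attached to an aromatic carbon.
The molecule carries 2 separate instances of a hydroxyl group (-OH) meeting every constraint; each maps to a distinct set of atoms, giving 2 matches.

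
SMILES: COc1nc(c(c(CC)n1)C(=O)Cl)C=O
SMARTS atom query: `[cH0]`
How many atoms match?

The query [cH0] means: aromatic carbon with no attached hydrogen (substituted or ring-fusion).
Check the 15 heavy atoms by environment: 2× n (aromatic, H0) → no; 4× c (aromatic, H0) → match; 3× O (H0) → no; 2× C (H3) → no; 1× C (H0) → no; 1× Cl (H0) → no; 1× C (H1) → no; 1× C (H2) → no.
That gives 4 matching atoms.

4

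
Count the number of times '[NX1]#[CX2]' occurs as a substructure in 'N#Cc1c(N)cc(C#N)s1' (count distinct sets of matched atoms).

[NX1]#[CX2] is the SMARTS for a nitrile: a nitrogen triple-bonded to a two-connected carbon.
The molecule carries 2 separate instances of a nitrile (-C#N) meeting every constraint; each maps to a distinct set of atoms, giving 2 matches.

2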